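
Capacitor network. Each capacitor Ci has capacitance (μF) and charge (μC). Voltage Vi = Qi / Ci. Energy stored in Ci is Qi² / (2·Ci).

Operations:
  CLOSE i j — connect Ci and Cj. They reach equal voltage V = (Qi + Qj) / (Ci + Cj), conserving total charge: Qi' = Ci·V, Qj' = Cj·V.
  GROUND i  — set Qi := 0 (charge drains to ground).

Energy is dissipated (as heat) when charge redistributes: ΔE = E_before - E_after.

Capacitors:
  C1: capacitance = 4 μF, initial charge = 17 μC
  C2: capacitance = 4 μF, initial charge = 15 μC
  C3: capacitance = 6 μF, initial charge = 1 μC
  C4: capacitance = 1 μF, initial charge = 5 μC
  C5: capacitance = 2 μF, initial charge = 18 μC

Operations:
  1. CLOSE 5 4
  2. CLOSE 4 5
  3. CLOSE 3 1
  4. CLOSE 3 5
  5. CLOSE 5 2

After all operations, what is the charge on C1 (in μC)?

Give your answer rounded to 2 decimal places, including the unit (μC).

Initial: C1(4μF, Q=17μC, V=4.25V), C2(4μF, Q=15μC, V=3.75V), C3(6μF, Q=1μC, V=0.17V), C4(1μF, Q=5μC, V=5.00V), C5(2μF, Q=18μC, V=9.00V)
Op 1: CLOSE 5-4: Q_total=23.00, C_total=3.00, V=7.67; Q5=15.33, Q4=7.67; dissipated=5.333
Op 2: CLOSE 4-5: Q_total=23.00, C_total=3.00, V=7.67; Q4=7.67, Q5=15.33; dissipated=0.000
Op 3: CLOSE 3-1: Q_total=18.00, C_total=10.00, V=1.80; Q3=10.80, Q1=7.20; dissipated=20.008
Op 4: CLOSE 3-5: Q_total=26.13, C_total=8.00, V=3.27; Q3=19.60, Q5=6.53; dissipated=25.813
Op 5: CLOSE 5-2: Q_total=21.53, C_total=6.00, V=3.59; Q5=7.18, Q2=14.36; dissipated=0.156
Final charges: Q1=7.20, Q2=14.36, Q3=19.60, Q4=7.67, Q5=7.18

Answer: 7.20 μC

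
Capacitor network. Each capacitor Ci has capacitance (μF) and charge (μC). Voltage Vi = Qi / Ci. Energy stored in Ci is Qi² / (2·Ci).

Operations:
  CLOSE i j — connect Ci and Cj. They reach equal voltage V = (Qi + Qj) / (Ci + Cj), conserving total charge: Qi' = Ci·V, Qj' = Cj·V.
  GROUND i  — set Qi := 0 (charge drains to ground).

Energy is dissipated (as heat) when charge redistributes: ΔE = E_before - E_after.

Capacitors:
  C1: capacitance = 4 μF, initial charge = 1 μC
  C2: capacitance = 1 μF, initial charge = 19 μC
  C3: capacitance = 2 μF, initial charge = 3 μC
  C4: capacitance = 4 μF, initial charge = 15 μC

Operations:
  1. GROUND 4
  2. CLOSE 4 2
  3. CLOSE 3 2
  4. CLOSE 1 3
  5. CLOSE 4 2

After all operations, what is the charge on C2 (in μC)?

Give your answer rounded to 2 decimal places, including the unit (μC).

Answer: 3.49 μC

Derivation:
Initial: C1(4μF, Q=1μC, V=0.25V), C2(1μF, Q=19μC, V=19.00V), C3(2μF, Q=3μC, V=1.50V), C4(4μF, Q=15μC, V=3.75V)
Op 1: GROUND 4: Q4=0; energy lost=28.125
Op 2: CLOSE 4-2: Q_total=19.00, C_total=5.00, V=3.80; Q4=15.20, Q2=3.80; dissipated=144.400
Op 3: CLOSE 3-2: Q_total=6.80, C_total=3.00, V=2.27; Q3=4.53, Q2=2.27; dissipated=1.763
Op 4: CLOSE 1-3: Q_total=5.53, C_total=6.00, V=0.92; Q1=3.69, Q3=1.84; dissipated=2.711
Op 5: CLOSE 4-2: Q_total=17.47, C_total=5.00, V=3.49; Q4=13.97, Q2=3.49; dissipated=0.940
Final charges: Q1=3.69, Q2=3.49, Q3=1.84, Q4=13.97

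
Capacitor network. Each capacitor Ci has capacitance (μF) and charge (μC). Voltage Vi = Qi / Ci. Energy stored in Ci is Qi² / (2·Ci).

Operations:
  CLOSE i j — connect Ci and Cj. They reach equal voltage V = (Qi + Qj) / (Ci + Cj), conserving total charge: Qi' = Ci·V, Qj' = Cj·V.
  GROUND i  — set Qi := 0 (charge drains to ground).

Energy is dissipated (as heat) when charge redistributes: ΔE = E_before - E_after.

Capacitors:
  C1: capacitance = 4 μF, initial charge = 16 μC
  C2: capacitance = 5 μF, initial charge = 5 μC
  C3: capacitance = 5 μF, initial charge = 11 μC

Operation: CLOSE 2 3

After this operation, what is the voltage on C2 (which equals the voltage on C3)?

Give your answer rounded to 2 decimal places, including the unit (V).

Answer: 1.60 V

Derivation:
Initial: C1(4μF, Q=16μC, V=4.00V), C2(5μF, Q=5μC, V=1.00V), C3(5μF, Q=11μC, V=2.20V)
Op 1: CLOSE 2-3: Q_total=16.00, C_total=10.00, V=1.60; Q2=8.00, Q3=8.00; dissipated=1.800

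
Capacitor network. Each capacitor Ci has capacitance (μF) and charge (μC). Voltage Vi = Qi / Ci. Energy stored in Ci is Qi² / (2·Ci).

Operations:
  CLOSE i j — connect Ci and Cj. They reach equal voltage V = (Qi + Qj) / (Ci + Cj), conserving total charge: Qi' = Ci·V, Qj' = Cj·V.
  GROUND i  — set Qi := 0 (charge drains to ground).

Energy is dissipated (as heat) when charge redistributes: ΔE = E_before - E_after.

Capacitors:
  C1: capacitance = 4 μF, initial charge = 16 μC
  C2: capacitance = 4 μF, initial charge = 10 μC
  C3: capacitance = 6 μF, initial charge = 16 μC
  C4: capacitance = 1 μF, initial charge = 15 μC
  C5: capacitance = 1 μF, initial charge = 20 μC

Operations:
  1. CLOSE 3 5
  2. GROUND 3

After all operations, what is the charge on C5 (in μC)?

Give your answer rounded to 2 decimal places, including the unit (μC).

Initial: C1(4μF, Q=16μC, V=4.00V), C2(4μF, Q=10μC, V=2.50V), C3(6μF, Q=16μC, V=2.67V), C4(1μF, Q=15μC, V=15.00V), C5(1μF, Q=20μC, V=20.00V)
Op 1: CLOSE 3-5: Q_total=36.00, C_total=7.00, V=5.14; Q3=30.86, Q5=5.14; dissipated=128.762
Op 2: GROUND 3: Q3=0; energy lost=79.347
Final charges: Q1=16.00, Q2=10.00, Q3=0.00, Q4=15.00, Q5=5.14

Answer: 5.14 μC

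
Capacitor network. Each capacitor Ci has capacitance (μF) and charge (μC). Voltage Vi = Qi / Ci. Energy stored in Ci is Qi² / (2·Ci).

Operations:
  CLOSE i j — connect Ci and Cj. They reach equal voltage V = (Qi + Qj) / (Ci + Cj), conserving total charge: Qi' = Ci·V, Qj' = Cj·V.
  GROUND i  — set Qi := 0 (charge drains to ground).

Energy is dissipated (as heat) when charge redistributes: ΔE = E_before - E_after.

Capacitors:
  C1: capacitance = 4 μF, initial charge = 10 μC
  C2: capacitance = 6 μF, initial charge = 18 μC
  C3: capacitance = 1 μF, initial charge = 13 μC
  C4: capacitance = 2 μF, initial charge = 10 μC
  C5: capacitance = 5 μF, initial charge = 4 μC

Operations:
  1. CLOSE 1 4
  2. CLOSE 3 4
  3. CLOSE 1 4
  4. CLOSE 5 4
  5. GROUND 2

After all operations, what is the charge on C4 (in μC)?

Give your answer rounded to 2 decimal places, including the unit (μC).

Answer: 3.66 μC

Derivation:
Initial: C1(4μF, Q=10μC, V=2.50V), C2(6μF, Q=18μC, V=3.00V), C3(1μF, Q=13μC, V=13.00V), C4(2μF, Q=10μC, V=5.00V), C5(5μF, Q=4μC, V=0.80V)
Op 1: CLOSE 1-4: Q_total=20.00, C_total=6.00, V=3.33; Q1=13.33, Q4=6.67; dissipated=4.167
Op 2: CLOSE 3-4: Q_total=19.67, C_total=3.00, V=6.56; Q3=6.56, Q4=13.11; dissipated=31.148
Op 3: CLOSE 1-4: Q_total=26.44, C_total=6.00, V=4.41; Q1=17.63, Q4=8.81; dissipated=6.922
Op 4: CLOSE 5-4: Q_total=12.81, C_total=7.00, V=1.83; Q5=9.15, Q4=3.66; dissipated=9.295
Op 5: GROUND 2: Q2=0; energy lost=27.000
Final charges: Q1=17.63, Q2=0.00, Q3=6.56, Q4=3.66, Q5=9.15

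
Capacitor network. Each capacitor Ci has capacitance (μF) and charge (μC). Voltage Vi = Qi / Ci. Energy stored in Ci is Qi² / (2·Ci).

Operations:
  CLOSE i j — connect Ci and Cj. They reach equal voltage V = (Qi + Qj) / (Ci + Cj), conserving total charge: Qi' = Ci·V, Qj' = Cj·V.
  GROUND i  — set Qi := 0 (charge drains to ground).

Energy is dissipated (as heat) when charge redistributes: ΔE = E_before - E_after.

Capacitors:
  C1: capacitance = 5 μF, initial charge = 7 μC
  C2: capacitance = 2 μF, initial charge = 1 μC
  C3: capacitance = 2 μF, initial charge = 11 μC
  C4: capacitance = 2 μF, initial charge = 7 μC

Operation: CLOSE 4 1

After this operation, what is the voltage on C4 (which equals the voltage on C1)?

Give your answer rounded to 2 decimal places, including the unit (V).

Answer: 2.00 V

Derivation:
Initial: C1(5μF, Q=7μC, V=1.40V), C2(2μF, Q=1μC, V=0.50V), C3(2μF, Q=11μC, V=5.50V), C4(2μF, Q=7μC, V=3.50V)
Op 1: CLOSE 4-1: Q_total=14.00, C_total=7.00, V=2.00; Q4=4.00, Q1=10.00; dissipated=3.150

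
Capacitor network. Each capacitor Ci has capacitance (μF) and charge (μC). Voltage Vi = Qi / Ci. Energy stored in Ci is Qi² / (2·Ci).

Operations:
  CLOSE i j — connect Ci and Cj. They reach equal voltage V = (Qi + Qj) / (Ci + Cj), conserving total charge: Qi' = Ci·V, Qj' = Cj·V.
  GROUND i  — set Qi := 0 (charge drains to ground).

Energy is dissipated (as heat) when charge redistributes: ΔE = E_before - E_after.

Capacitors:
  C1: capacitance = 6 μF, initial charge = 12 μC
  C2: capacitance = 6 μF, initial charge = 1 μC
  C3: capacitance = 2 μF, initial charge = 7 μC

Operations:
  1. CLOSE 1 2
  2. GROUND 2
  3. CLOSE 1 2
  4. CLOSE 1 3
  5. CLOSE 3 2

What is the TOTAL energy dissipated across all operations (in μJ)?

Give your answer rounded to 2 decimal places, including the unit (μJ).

Initial: C1(6μF, Q=12μC, V=2.00V), C2(6μF, Q=1μC, V=0.17V), C3(2μF, Q=7μC, V=3.50V)
Op 1: CLOSE 1-2: Q_total=13.00, C_total=12.00, V=1.08; Q1=6.50, Q2=6.50; dissipated=5.042
Op 2: GROUND 2: Q2=0; energy lost=3.521
Op 3: CLOSE 1-2: Q_total=6.50, C_total=12.00, V=0.54; Q1=3.25, Q2=3.25; dissipated=1.760
Op 4: CLOSE 1-3: Q_total=10.25, C_total=8.00, V=1.28; Q1=7.69, Q3=2.56; dissipated=6.564
Op 5: CLOSE 3-2: Q_total=5.81, C_total=8.00, V=0.73; Q3=1.45, Q2=4.36; dissipated=0.410
Total dissipated: 17.297 μJ

Answer: 17.30 μJ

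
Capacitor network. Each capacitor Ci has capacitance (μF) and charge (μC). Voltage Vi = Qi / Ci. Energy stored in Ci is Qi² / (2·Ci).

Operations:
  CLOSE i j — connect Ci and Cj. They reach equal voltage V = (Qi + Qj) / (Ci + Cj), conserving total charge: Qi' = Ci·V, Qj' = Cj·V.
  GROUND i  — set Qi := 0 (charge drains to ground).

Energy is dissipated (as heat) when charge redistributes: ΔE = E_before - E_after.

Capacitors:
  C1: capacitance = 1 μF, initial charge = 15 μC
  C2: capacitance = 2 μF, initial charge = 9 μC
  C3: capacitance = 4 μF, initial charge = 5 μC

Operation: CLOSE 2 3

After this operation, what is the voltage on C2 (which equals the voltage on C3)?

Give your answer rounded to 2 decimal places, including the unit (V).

Answer: 2.33 V

Derivation:
Initial: C1(1μF, Q=15μC, V=15.00V), C2(2μF, Q=9μC, V=4.50V), C3(4μF, Q=5μC, V=1.25V)
Op 1: CLOSE 2-3: Q_total=14.00, C_total=6.00, V=2.33; Q2=4.67, Q3=9.33; dissipated=7.042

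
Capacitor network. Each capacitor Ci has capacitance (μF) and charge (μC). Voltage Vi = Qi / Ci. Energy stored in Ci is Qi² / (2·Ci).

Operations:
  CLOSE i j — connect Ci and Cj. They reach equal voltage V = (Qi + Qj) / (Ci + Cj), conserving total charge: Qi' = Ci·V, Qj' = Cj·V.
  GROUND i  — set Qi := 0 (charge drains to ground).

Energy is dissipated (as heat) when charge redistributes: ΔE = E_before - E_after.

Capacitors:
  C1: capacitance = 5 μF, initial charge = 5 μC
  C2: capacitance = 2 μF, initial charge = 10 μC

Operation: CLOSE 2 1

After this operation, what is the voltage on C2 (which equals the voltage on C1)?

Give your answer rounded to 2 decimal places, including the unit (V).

Answer: 2.14 V

Derivation:
Initial: C1(5μF, Q=5μC, V=1.00V), C2(2μF, Q=10μC, V=5.00V)
Op 1: CLOSE 2-1: Q_total=15.00, C_total=7.00, V=2.14; Q2=4.29, Q1=10.71; dissipated=11.429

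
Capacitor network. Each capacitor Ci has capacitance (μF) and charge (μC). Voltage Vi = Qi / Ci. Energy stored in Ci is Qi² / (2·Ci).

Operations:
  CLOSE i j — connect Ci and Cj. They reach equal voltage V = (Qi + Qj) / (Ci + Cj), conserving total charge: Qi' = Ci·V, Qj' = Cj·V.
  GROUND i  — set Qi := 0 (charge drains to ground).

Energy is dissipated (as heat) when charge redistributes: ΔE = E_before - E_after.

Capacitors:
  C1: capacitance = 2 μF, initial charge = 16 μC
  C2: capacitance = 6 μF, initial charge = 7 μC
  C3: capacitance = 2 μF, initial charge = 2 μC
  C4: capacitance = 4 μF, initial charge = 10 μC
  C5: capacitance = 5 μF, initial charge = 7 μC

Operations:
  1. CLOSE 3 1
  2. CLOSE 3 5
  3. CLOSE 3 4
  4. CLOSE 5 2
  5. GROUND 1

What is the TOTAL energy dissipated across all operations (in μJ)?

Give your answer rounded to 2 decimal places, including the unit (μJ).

Answer: 53.35 μJ

Derivation:
Initial: C1(2μF, Q=16μC, V=8.00V), C2(6μF, Q=7μC, V=1.17V), C3(2μF, Q=2μC, V=1.00V), C4(4μF, Q=10μC, V=2.50V), C5(5μF, Q=7μC, V=1.40V)
Op 1: CLOSE 3-1: Q_total=18.00, C_total=4.00, V=4.50; Q3=9.00, Q1=9.00; dissipated=24.500
Op 2: CLOSE 3-5: Q_total=16.00, C_total=7.00, V=2.29; Q3=4.57, Q5=11.43; dissipated=6.864
Op 3: CLOSE 3-4: Q_total=14.57, C_total=6.00, V=2.43; Q3=4.86, Q4=9.71; dissipated=0.031
Op 4: CLOSE 5-2: Q_total=18.43, C_total=11.00, V=1.68; Q5=8.38, Q2=10.05; dissipated=1.708
Op 5: GROUND 1: Q1=0; energy lost=20.250
Total dissipated: 53.353 μJ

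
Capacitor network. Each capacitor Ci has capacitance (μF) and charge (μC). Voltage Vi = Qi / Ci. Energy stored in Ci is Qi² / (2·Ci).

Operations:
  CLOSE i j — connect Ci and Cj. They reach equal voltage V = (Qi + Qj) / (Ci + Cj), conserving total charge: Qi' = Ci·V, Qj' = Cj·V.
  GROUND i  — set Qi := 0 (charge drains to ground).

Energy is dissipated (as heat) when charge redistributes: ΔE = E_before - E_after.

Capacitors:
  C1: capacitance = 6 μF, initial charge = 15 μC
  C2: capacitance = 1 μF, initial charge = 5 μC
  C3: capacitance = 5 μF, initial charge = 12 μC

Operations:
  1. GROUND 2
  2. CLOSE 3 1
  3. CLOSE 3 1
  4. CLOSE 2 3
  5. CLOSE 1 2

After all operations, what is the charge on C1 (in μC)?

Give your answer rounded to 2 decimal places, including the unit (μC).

Answer: 14.38 μC

Derivation:
Initial: C1(6μF, Q=15μC, V=2.50V), C2(1μF, Q=5μC, V=5.00V), C3(5μF, Q=12μC, V=2.40V)
Op 1: GROUND 2: Q2=0; energy lost=12.500
Op 2: CLOSE 3-1: Q_total=27.00, C_total=11.00, V=2.45; Q3=12.27, Q1=14.73; dissipated=0.014
Op 3: CLOSE 3-1: Q_total=27.00, C_total=11.00, V=2.45; Q3=12.27, Q1=14.73; dissipated=0.000
Op 4: CLOSE 2-3: Q_total=12.27, C_total=6.00, V=2.05; Q2=2.05, Q3=10.23; dissipated=2.510
Op 5: CLOSE 1-2: Q_total=16.77, C_total=7.00, V=2.40; Q1=14.38, Q2=2.40; dissipated=0.072
Final charges: Q1=14.38, Q2=2.40, Q3=10.23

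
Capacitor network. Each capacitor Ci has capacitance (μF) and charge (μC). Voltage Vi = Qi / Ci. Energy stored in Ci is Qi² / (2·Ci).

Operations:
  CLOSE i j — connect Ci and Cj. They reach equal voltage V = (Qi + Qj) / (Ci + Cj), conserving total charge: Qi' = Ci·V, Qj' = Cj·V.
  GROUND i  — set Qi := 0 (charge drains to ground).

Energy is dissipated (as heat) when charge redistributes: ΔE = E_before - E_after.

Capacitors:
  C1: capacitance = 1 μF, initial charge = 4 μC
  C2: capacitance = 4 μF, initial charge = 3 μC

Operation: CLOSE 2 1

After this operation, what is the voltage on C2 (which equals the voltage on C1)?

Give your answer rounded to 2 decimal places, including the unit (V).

Answer: 1.40 V

Derivation:
Initial: C1(1μF, Q=4μC, V=4.00V), C2(4μF, Q=3μC, V=0.75V)
Op 1: CLOSE 2-1: Q_total=7.00, C_total=5.00, V=1.40; Q2=5.60, Q1=1.40; dissipated=4.225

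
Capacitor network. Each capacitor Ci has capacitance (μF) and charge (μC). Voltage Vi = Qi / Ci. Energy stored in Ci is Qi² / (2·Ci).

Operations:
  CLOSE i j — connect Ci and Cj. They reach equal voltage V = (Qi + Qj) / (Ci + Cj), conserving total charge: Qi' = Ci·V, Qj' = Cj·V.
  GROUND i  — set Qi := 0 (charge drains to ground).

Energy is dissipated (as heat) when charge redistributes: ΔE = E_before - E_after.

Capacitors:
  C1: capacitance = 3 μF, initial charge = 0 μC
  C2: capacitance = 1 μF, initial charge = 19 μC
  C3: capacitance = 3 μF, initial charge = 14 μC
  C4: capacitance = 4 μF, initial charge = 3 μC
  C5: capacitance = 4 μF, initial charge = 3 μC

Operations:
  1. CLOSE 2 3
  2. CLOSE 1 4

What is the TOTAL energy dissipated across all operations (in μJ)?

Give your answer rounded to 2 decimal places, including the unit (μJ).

Initial: C1(3μF, Q=0μC, V=0.00V), C2(1μF, Q=19μC, V=19.00V), C3(3μF, Q=14μC, V=4.67V), C4(4μF, Q=3μC, V=0.75V), C5(4μF, Q=3μC, V=0.75V)
Op 1: CLOSE 2-3: Q_total=33.00, C_total=4.00, V=8.25; Q2=8.25, Q3=24.75; dissipated=77.042
Op 2: CLOSE 1-4: Q_total=3.00, C_total=7.00, V=0.43; Q1=1.29, Q4=1.71; dissipated=0.482
Total dissipated: 77.524 μJ

Answer: 77.52 μJ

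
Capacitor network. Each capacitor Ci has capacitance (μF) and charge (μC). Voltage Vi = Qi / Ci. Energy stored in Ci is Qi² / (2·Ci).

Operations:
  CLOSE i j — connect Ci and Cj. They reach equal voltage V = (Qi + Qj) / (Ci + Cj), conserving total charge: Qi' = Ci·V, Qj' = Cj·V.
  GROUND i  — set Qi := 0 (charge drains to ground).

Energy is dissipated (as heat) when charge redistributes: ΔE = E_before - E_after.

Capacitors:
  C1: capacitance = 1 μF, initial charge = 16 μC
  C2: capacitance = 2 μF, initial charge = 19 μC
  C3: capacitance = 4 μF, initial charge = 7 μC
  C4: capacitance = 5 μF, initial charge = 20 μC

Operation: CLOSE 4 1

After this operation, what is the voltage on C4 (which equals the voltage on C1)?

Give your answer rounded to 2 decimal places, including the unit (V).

Answer: 6.00 V

Derivation:
Initial: C1(1μF, Q=16μC, V=16.00V), C2(2μF, Q=19μC, V=9.50V), C3(4μF, Q=7μC, V=1.75V), C4(5μF, Q=20μC, V=4.00V)
Op 1: CLOSE 4-1: Q_total=36.00, C_total=6.00, V=6.00; Q4=30.00, Q1=6.00; dissipated=60.000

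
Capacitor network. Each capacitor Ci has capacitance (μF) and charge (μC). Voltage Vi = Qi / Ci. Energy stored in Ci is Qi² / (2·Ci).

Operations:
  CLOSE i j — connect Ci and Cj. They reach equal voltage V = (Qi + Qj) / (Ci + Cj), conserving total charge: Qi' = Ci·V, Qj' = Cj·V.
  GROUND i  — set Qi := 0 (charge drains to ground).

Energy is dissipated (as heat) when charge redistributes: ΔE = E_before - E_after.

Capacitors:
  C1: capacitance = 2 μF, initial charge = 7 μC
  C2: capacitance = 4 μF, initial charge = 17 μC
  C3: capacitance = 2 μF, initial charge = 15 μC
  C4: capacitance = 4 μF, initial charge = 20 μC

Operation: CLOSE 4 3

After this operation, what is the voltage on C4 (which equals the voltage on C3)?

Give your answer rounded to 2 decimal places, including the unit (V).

Answer: 5.83 V

Derivation:
Initial: C1(2μF, Q=7μC, V=3.50V), C2(4μF, Q=17μC, V=4.25V), C3(2μF, Q=15μC, V=7.50V), C4(4μF, Q=20μC, V=5.00V)
Op 1: CLOSE 4-3: Q_total=35.00, C_total=6.00, V=5.83; Q4=23.33, Q3=11.67; dissipated=4.167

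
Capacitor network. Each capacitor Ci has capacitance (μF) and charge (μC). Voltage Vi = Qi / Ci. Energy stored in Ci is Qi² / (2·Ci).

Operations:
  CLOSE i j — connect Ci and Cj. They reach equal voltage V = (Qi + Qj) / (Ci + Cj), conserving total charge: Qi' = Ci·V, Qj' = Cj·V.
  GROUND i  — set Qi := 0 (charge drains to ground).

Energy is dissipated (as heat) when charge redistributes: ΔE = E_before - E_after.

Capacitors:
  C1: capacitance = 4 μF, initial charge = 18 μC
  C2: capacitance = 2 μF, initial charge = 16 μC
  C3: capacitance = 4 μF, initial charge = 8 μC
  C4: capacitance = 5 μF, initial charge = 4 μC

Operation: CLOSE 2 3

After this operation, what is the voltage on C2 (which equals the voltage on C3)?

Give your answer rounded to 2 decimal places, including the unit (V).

Answer: 4.00 V

Derivation:
Initial: C1(4μF, Q=18μC, V=4.50V), C2(2μF, Q=16μC, V=8.00V), C3(4μF, Q=8μC, V=2.00V), C4(5μF, Q=4μC, V=0.80V)
Op 1: CLOSE 2-3: Q_total=24.00, C_total=6.00, V=4.00; Q2=8.00, Q3=16.00; dissipated=24.000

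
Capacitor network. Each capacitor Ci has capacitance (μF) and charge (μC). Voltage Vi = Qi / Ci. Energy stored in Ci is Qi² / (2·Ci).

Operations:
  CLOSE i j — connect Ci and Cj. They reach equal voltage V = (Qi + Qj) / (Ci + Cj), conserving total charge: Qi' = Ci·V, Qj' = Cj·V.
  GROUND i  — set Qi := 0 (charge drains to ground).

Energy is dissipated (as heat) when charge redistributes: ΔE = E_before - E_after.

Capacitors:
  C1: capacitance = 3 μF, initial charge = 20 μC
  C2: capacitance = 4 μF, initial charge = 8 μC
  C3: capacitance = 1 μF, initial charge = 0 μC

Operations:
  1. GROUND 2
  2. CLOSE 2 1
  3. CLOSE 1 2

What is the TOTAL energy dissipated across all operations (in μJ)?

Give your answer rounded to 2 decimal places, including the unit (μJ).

Answer: 46.10 μJ

Derivation:
Initial: C1(3μF, Q=20μC, V=6.67V), C2(4μF, Q=8μC, V=2.00V), C3(1μF, Q=0μC, V=0.00V)
Op 1: GROUND 2: Q2=0; energy lost=8.000
Op 2: CLOSE 2-1: Q_total=20.00, C_total=7.00, V=2.86; Q2=11.43, Q1=8.57; dissipated=38.095
Op 3: CLOSE 1-2: Q_total=20.00, C_total=7.00, V=2.86; Q1=8.57, Q2=11.43; dissipated=0.000
Total dissipated: 46.095 μJ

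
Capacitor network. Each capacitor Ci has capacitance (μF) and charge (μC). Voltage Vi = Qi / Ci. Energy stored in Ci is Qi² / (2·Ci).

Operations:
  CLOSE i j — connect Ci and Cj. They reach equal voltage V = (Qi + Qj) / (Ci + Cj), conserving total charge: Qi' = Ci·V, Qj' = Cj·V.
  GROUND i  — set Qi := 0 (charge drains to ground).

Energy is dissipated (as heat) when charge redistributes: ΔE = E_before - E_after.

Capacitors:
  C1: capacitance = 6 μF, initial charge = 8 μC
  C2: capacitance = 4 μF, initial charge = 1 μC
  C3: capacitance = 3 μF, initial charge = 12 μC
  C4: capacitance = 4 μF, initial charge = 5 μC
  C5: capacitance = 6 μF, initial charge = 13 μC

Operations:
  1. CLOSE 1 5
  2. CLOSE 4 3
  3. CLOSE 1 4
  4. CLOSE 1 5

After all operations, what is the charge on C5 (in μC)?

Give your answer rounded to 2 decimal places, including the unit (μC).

Answer: 11.31 μC

Derivation:
Initial: C1(6μF, Q=8μC, V=1.33V), C2(4μF, Q=1μC, V=0.25V), C3(3μF, Q=12μC, V=4.00V), C4(4μF, Q=5μC, V=1.25V), C5(6μF, Q=13μC, V=2.17V)
Op 1: CLOSE 1-5: Q_total=21.00, C_total=12.00, V=1.75; Q1=10.50, Q5=10.50; dissipated=1.042
Op 2: CLOSE 4-3: Q_total=17.00, C_total=7.00, V=2.43; Q4=9.71, Q3=7.29; dissipated=6.482
Op 3: CLOSE 1-4: Q_total=20.21, C_total=10.00, V=2.02; Q1=12.13, Q4=8.09; dissipated=0.553
Op 4: CLOSE 1-5: Q_total=22.63, C_total=12.00, V=1.89; Q1=11.31, Q5=11.31; dissipated=0.111
Final charges: Q1=11.31, Q2=1.00, Q3=7.29, Q4=8.09, Q5=11.31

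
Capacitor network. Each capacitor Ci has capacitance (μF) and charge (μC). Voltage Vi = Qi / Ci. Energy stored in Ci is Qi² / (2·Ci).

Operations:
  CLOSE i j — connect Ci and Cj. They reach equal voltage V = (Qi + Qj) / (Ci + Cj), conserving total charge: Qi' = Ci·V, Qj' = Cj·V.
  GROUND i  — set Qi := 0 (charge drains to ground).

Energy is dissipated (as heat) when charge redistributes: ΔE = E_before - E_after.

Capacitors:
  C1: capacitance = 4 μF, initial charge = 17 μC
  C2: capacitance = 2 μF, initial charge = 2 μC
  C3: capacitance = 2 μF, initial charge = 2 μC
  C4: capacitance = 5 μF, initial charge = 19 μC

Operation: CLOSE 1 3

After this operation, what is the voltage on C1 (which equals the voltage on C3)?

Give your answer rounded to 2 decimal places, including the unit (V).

Initial: C1(4μF, Q=17μC, V=4.25V), C2(2μF, Q=2μC, V=1.00V), C3(2μF, Q=2μC, V=1.00V), C4(5μF, Q=19μC, V=3.80V)
Op 1: CLOSE 1-3: Q_total=19.00, C_total=6.00, V=3.17; Q1=12.67, Q3=6.33; dissipated=7.042

Answer: 3.17 V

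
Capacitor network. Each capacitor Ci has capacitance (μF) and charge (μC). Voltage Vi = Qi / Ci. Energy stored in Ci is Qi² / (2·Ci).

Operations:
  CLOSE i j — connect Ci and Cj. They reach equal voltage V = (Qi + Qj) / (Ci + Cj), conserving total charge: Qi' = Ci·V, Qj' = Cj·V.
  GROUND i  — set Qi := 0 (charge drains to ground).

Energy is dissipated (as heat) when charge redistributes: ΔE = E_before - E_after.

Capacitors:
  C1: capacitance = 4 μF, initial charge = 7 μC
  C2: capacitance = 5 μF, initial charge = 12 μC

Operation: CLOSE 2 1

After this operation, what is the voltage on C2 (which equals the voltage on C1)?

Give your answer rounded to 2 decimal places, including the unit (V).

Initial: C1(4μF, Q=7μC, V=1.75V), C2(5μF, Q=12μC, V=2.40V)
Op 1: CLOSE 2-1: Q_total=19.00, C_total=9.00, V=2.11; Q2=10.56, Q1=8.44; dissipated=0.469

Answer: 2.11 V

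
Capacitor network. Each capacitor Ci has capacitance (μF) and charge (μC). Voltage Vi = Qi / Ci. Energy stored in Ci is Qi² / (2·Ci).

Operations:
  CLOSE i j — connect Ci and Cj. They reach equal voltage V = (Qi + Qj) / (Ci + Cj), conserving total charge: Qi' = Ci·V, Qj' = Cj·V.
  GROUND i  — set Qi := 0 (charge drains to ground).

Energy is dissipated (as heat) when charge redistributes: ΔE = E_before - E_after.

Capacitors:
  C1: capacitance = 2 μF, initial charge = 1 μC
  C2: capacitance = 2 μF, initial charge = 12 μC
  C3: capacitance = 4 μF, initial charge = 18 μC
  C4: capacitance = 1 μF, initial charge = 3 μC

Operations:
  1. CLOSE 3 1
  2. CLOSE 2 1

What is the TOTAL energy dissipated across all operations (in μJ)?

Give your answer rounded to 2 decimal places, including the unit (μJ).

Answer: 14.68 μJ

Derivation:
Initial: C1(2μF, Q=1μC, V=0.50V), C2(2μF, Q=12μC, V=6.00V), C3(4μF, Q=18μC, V=4.50V), C4(1μF, Q=3μC, V=3.00V)
Op 1: CLOSE 3-1: Q_total=19.00, C_total=6.00, V=3.17; Q3=12.67, Q1=6.33; dissipated=10.667
Op 2: CLOSE 2-1: Q_total=18.33, C_total=4.00, V=4.58; Q2=9.17, Q1=9.17; dissipated=4.014
Total dissipated: 14.681 μJ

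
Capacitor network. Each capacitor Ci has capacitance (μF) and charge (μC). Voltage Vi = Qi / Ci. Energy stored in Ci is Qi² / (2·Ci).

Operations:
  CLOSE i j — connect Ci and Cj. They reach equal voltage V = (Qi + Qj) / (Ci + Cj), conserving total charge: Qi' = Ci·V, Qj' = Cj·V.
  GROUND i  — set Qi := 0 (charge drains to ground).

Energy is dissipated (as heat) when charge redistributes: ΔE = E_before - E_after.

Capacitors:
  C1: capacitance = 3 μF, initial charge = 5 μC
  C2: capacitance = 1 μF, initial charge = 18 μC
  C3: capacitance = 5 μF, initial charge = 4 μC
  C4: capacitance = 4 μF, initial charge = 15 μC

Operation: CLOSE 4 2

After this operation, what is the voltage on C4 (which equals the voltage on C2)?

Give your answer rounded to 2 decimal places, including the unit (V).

Answer: 6.60 V

Derivation:
Initial: C1(3μF, Q=5μC, V=1.67V), C2(1μF, Q=18μC, V=18.00V), C3(5μF, Q=4μC, V=0.80V), C4(4μF, Q=15μC, V=3.75V)
Op 1: CLOSE 4-2: Q_total=33.00, C_total=5.00, V=6.60; Q4=26.40, Q2=6.60; dissipated=81.225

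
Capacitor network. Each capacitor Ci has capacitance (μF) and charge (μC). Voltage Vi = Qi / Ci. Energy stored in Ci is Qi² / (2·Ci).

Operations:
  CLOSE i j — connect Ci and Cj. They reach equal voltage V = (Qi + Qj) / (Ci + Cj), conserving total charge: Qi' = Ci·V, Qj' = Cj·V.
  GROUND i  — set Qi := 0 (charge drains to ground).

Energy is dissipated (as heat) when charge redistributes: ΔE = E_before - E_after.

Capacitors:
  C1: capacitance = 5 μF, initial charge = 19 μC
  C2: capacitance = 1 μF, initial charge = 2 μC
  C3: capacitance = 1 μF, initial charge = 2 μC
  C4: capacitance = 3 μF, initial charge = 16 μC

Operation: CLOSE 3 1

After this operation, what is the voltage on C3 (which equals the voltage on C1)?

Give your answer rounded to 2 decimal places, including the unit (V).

Answer: 3.50 V

Derivation:
Initial: C1(5μF, Q=19μC, V=3.80V), C2(1μF, Q=2μC, V=2.00V), C3(1μF, Q=2μC, V=2.00V), C4(3μF, Q=16μC, V=5.33V)
Op 1: CLOSE 3-1: Q_total=21.00, C_total=6.00, V=3.50; Q3=3.50, Q1=17.50; dissipated=1.350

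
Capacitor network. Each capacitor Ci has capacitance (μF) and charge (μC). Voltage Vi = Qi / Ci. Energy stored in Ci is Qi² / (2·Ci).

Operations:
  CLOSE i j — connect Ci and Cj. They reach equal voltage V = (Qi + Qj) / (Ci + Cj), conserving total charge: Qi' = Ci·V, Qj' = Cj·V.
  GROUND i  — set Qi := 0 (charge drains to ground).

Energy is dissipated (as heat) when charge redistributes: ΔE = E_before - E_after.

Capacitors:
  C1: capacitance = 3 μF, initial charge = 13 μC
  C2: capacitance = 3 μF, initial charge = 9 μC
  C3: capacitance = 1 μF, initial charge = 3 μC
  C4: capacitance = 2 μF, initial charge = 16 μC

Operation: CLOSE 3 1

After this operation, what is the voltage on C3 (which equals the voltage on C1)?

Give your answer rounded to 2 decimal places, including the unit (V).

Answer: 4.00 V

Derivation:
Initial: C1(3μF, Q=13μC, V=4.33V), C2(3μF, Q=9μC, V=3.00V), C3(1μF, Q=3μC, V=3.00V), C4(2μF, Q=16μC, V=8.00V)
Op 1: CLOSE 3-1: Q_total=16.00, C_total=4.00, V=4.00; Q3=4.00, Q1=12.00; dissipated=0.667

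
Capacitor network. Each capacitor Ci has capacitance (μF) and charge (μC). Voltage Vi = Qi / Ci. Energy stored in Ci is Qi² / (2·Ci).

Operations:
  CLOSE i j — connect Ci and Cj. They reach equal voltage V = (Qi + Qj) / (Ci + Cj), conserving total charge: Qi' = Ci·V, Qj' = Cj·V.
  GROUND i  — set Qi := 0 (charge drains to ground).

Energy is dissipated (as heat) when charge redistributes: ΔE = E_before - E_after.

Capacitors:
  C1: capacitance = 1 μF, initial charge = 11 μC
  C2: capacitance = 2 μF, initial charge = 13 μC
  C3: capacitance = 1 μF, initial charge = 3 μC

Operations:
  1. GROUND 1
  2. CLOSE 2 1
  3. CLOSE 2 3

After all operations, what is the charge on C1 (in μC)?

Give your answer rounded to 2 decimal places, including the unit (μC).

Answer: 4.33 μC

Derivation:
Initial: C1(1μF, Q=11μC, V=11.00V), C2(2μF, Q=13μC, V=6.50V), C3(1μF, Q=3μC, V=3.00V)
Op 1: GROUND 1: Q1=0; energy lost=60.500
Op 2: CLOSE 2-1: Q_total=13.00, C_total=3.00, V=4.33; Q2=8.67, Q1=4.33; dissipated=14.083
Op 3: CLOSE 2-3: Q_total=11.67, C_total=3.00, V=3.89; Q2=7.78, Q3=3.89; dissipated=0.593
Final charges: Q1=4.33, Q2=7.78, Q3=3.89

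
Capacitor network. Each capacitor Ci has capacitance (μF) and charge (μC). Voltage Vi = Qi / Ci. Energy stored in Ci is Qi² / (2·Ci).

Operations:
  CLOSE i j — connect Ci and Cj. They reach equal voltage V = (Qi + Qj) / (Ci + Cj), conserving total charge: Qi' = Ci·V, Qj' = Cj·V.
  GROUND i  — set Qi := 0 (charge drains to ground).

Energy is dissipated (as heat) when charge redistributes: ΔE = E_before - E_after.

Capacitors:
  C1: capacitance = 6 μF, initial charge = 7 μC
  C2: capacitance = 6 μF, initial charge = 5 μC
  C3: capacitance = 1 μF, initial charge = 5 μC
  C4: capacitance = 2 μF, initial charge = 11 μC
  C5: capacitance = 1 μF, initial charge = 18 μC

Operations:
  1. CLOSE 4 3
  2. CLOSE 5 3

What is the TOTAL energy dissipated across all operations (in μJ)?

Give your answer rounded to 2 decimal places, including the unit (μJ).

Initial: C1(6μF, Q=7μC, V=1.17V), C2(6μF, Q=5μC, V=0.83V), C3(1μF, Q=5μC, V=5.00V), C4(2μF, Q=11μC, V=5.50V), C5(1μF, Q=18μC, V=18.00V)
Op 1: CLOSE 4-3: Q_total=16.00, C_total=3.00, V=5.33; Q4=10.67, Q3=5.33; dissipated=0.083
Op 2: CLOSE 5-3: Q_total=23.33, C_total=2.00, V=11.67; Q5=11.67, Q3=11.67; dissipated=40.111
Total dissipated: 40.194 μJ

Answer: 40.19 μJ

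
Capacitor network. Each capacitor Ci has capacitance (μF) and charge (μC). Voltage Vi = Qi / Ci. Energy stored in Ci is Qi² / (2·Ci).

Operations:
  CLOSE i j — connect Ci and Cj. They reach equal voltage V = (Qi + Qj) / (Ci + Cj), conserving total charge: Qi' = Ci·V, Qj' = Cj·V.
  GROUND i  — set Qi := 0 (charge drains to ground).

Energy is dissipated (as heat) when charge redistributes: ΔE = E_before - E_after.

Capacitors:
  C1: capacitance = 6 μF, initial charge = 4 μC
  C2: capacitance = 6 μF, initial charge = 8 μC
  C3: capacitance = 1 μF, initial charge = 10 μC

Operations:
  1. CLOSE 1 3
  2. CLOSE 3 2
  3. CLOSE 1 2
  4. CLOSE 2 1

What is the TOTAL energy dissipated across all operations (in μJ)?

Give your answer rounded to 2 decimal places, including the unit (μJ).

Initial: C1(6μF, Q=4μC, V=0.67V), C2(6μF, Q=8μC, V=1.33V), C3(1μF, Q=10μC, V=10.00V)
Op 1: CLOSE 1-3: Q_total=14.00, C_total=7.00, V=2.00; Q1=12.00, Q3=2.00; dissipated=37.333
Op 2: CLOSE 3-2: Q_total=10.00, C_total=7.00, V=1.43; Q3=1.43, Q2=8.57; dissipated=0.190
Op 3: CLOSE 1-2: Q_total=20.57, C_total=12.00, V=1.71; Q1=10.29, Q2=10.29; dissipated=0.490
Op 4: CLOSE 2-1: Q_total=20.57, C_total=12.00, V=1.71; Q2=10.29, Q1=10.29; dissipated=0.000
Total dissipated: 38.014 μJ

Answer: 38.01 μJ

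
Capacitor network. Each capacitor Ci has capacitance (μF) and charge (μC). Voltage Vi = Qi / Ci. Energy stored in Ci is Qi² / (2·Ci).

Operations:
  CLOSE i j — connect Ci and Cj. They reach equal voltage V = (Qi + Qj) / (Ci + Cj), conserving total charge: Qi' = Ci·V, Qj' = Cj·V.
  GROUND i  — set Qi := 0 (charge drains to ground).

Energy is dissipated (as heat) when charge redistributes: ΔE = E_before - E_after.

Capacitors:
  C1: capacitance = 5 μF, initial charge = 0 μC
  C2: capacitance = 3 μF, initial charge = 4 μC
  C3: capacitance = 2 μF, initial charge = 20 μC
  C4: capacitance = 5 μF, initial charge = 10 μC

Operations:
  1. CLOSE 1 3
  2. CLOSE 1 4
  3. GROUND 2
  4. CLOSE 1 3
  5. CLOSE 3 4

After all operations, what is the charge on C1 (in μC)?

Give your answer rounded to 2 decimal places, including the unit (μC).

Initial: C1(5μF, Q=0μC, V=0.00V), C2(3μF, Q=4μC, V=1.33V), C3(2μF, Q=20μC, V=10.00V), C4(5μF, Q=10μC, V=2.00V)
Op 1: CLOSE 1-3: Q_total=20.00, C_total=7.00, V=2.86; Q1=14.29, Q3=5.71; dissipated=71.429
Op 2: CLOSE 1-4: Q_total=24.29, C_total=10.00, V=2.43; Q1=12.14, Q4=12.14; dissipated=0.918
Op 3: GROUND 2: Q2=0; energy lost=2.667
Op 4: CLOSE 1-3: Q_total=17.86, C_total=7.00, V=2.55; Q1=12.76, Q3=5.10; dissipated=0.131
Op 5: CLOSE 3-4: Q_total=17.24, C_total=7.00, V=2.46; Q3=4.93, Q4=12.32; dissipated=0.011
Final charges: Q1=12.76, Q2=0.00, Q3=4.93, Q4=12.32

Answer: 12.76 μC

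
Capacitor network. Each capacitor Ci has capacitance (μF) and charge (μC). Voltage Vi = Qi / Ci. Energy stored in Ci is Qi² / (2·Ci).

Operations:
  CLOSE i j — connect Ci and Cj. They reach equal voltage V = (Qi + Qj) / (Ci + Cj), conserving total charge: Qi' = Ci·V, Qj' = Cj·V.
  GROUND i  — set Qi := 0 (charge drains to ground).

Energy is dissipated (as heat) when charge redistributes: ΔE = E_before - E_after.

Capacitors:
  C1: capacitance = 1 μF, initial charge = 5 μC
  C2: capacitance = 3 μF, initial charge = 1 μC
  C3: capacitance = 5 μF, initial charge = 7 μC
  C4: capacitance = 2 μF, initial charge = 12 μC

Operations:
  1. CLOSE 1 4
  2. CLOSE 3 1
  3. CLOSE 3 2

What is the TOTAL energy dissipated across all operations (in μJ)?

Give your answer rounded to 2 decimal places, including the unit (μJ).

Initial: C1(1μF, Q=5μC, V=5.00V), C2(3μF, Q=1μC, V=0.33V), C3(5μF, Q=7μC, V=1.40V), C4(2μF, Q=12μC, V=6.00V)
Op 1: CLOSE 1-4: Q_total=17.00, C_total=3.00, V=5.67; Q1=5.67, Q4=11.33; dissipated=0.333
Op 2: CLOSE 3-1: Q_total=12.67, C_total=6.00, V=2.11; Q3=10.56, Q1=2.11; dissipated=7.585
Op 3: CLOSE 3-2: Q_total=11.56, C_total=8.00, V=1.44; Q3=7.22, Q2=4.33; dissipated=2.963
Total dissipated: 10.881 μJ

Answer: 10.88 μJ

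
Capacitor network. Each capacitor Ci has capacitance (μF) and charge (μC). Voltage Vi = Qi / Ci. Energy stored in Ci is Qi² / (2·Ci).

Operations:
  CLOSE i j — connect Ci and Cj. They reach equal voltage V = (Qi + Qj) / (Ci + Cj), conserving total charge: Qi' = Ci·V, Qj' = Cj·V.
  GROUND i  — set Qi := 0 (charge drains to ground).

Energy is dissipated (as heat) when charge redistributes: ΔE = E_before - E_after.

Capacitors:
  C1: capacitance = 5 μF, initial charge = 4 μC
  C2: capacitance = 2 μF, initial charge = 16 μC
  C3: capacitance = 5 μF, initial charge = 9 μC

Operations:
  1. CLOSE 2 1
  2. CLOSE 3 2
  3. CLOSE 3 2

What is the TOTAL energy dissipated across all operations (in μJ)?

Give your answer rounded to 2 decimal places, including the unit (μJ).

Initial: C1(5μF, Q=4μC, V=0.80V), C2(2μF, Q=16μC, V=8.00V), C3(5μF, Q=9μC, V=1.80V)
Op 1: CLOSE 2-1: Q_total=20.00, C_total=7.00, V=2.86; Q2=5.71, Q1=14.29; dissipated=37.029
Op 2: CLOSE 3-2: Q_total=14.71, C_total=7.00, V=2.10; Q3=10.51, Q2=4.20; dissipated=0.798
Op 3: CLOSE 3-2: Q_total=14.71, C_total=7.00, V=2.10; Q3=10.51, Q2=4.20; dissipated=0.000
Total dissipated: 37.827 μJ

Answer: 37.83 μJ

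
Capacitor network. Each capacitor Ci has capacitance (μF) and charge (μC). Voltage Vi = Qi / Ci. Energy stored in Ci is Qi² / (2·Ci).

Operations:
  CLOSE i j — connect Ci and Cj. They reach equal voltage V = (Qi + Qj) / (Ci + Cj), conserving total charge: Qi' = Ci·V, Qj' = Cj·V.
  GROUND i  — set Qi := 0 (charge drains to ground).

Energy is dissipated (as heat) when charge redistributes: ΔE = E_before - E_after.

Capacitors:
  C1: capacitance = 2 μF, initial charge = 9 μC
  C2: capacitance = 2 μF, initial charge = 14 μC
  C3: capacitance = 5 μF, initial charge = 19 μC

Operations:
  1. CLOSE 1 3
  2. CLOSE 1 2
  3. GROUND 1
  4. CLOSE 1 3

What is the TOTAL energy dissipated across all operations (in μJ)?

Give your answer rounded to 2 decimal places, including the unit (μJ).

Initial: C1(2μF, Q=9μC, V=4.50V), C2(2μF, Q=14μC, V=7.00V), C3(5μF, Q=19μC, V=3.80V)
Op 1: CLOSE 1-3: Q_total=28.00, C_total=7.00, V=4.00; Q1=8.00, Q3=20.00; dissipated=0.350
Op 2: CLOSE 1-2: Q_total=22.00, C_total=4.00, V=5.50; Q1=11.00, Q2=11.00; dissipated=4.500
Op 3: GROUND 1: Q1=0; energy lost=30.250
Op 4: CLOSE 1-3: Q_total=20.00, C_total=7.00, V=2.86; Q1=5.71, Q3=14.29; dissipated=11.429
Total dissipated: 46.529 μJ

Answer: 46.53 μJ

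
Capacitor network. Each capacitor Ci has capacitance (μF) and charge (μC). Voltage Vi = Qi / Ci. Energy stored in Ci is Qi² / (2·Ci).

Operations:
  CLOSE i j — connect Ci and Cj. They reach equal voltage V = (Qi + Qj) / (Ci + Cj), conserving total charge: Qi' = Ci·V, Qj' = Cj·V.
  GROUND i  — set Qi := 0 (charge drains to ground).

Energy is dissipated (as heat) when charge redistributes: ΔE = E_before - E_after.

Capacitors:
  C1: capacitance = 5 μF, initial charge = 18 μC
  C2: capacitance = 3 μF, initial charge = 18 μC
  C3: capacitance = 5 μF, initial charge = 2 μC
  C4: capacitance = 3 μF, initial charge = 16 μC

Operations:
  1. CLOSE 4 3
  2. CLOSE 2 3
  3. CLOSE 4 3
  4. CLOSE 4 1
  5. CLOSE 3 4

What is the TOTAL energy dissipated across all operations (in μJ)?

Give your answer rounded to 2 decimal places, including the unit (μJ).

Initial: C1(5μF, Q=18μC, V=3.60V), C2(3μF, Q=18μC, V=6.00V), C3(5μF, Q=2μC, V=0.40V), C4(3μF, Q=16μC, V=5.33V)
Op 1: CLOSE 4-3: Q_total=18.00, C_total=8.00, V=2.25; Q4=6.75, Q3=11.25; dissipated=22.817
Op 2: CLOSE 2-3: Q_total=29.25, C_total=8.00, V=3.66; Q2=10.97, Q3=18.28; dissipated=13.184
Op 3: CLOSE 4-3: Q_total=25.03, C_total=8.00, V=3.13; Q4=9.39, Q3=15.64; dissipated=1.854
Op 4: CLOSE 4-1: Q_total=27.39, C_total=8.00, V=3.42; Q4=10.27, Q1=17.12; dissipated=0.208
Op 5: CLOSE 3-4: Q_total=25.91, C_total=8.00, V=3.24; Q3=16.20, Q4=9.72; dissipated=0.081
Total dissipated: 38.144 μJ

Answer: 38.14 μJ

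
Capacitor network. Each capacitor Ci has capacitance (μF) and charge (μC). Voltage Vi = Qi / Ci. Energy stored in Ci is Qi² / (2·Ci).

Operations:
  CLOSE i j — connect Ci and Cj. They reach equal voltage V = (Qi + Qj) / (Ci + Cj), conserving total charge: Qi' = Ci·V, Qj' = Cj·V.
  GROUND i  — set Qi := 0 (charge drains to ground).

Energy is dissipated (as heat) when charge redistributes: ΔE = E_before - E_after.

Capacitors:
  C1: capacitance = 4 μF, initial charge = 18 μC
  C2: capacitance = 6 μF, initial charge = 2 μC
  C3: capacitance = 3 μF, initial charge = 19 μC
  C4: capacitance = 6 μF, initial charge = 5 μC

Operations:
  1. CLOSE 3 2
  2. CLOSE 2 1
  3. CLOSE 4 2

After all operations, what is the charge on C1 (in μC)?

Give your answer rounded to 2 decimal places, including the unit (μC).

Answer: 12.80 μC

Derivation:
Initial: C1(4μF, Q=18μC, V=4.50V), C2(6μF, Q=2μC, V=0.33V), C3(3μF, Q=19μC, V=6.33V), C4(6μF, Q=5μC, V=0.83V)
Op 1: CLOSE 3-2: Q_total=21.00, C_total=9.00, V=2.33; Q3=7.00, Q2=14.00; dissipated=36.000
Op 2: CLOSE 2-1: Q_total=32.00, C_total=10.00, V=3.20; Q2=19.20, Q1=12.80; dissipated=5.633
Op 3: CLOSE 4-2: Q_total=24.20, C_total=12.00, V=2.02; Q4=12.10, Q2=12.10; dissipated=8.402
Final charges: Q1=12.80, Q2=12.10, Q3=7.00, Q4=12.10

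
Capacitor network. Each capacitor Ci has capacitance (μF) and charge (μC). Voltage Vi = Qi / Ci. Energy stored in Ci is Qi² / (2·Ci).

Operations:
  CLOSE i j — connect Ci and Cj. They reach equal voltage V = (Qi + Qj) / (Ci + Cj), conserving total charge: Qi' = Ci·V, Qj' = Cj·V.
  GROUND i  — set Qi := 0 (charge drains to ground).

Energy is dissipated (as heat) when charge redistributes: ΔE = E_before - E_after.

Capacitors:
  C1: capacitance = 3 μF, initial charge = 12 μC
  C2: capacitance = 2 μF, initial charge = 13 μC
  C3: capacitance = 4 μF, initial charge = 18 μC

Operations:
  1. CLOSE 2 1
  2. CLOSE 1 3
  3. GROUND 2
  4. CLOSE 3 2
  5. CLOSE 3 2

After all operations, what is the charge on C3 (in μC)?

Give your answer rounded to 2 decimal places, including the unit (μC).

Initial: C1(3μF, Q=12μC, V=4.00V), C2(2μF, Q=13μC, V=6.50V), C3(4μF, Q=18μC, V=4.50V)
Op 1: CLOSE 2-1: Q_total=25.00, C_total=5.00, V=5.00; Q2=10.00, Q1=15.00; dissipated=3.750
Op 2: CLOSE 1-3: Q_total=33.00, C_total=7.00, V=4.71; Q1=14.14, Q3=18.86; dissipated=0.214
Op 3: GROUND 2: Q2=0; energy lost=25.000
Op 4: CLOSE 3-2: Q_total=18.86, C_total=6.00, V=3.14; Q3=12.57, Q2=6.29; dissipated=14.816
Op 5: CLOSE 3-2: Q_total=18.86, C_total=6.00, V=3.14; Q3=12.57, Q2=6.29; dissipated=0.000
Final charges: Q1=14.14, Q2=6.29, Q3=12.57

Answer: 12.57 μC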